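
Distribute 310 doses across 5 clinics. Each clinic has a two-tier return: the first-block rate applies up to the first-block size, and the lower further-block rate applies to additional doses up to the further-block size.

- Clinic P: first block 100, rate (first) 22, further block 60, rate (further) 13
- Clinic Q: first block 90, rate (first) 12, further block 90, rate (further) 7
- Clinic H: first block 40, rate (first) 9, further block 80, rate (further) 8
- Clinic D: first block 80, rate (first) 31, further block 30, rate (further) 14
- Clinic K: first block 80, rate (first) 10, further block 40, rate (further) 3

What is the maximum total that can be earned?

6360

Treat each block as its own option and order by rate: Clinic D/first 31 > Clinic P/first 22 > Clinic D/second 14 > Clinic P/second 13 > Clinic Q/first 12 > Clinic K/first 10 > Clinic H/first 9 > Clinic H/second 8 > Clinic Q/second 7 > Clinic K/second 3.
Clinic D/first (31): +80 — 230 left.
Clinic P first at 22: fill all 100 — 130 left.
Clinic D/second (14): +30 — 100 left.
Clinic P/second (13): +60 — 40 left.
40 remain; put them into Clinic Q first at 12.
Total = 31×80 + 22×100 + 14×30 + 13×60 + 12×40 = 6360.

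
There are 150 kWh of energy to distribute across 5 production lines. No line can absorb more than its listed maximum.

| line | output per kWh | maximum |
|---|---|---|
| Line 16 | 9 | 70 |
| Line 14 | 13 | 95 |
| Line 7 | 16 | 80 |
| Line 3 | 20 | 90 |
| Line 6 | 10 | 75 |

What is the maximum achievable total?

2760

Highest output per kWh first: Line 3 20 > Line 7 16 > Line 14 13 > Line 6 10 > Line 16 9.
Line 3: +90 to 90 (cap) → 60 left.
Line 7: +60 (room for 80) → 60. Pool exhausted.
Total = 16×60 + 20×90 = 2760.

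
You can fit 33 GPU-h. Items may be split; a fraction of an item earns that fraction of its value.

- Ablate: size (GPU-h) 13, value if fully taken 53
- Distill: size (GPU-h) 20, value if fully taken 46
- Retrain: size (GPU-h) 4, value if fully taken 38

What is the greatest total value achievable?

Best value per unit of size first: Retrain 38/4≈9.5, Ablate 53/13≈4.08, Distill 46/20≈2.3.
All 4 GPU-h of Retrain fit (value 38) — 29 remain.
Ablate: take in full, 13 GPU-h for value 53 — 16 left.
16 GPU-h left: a 16/20 share of Distill gives 46×16/20 = 36.8.
Total value = 127.8.

127.8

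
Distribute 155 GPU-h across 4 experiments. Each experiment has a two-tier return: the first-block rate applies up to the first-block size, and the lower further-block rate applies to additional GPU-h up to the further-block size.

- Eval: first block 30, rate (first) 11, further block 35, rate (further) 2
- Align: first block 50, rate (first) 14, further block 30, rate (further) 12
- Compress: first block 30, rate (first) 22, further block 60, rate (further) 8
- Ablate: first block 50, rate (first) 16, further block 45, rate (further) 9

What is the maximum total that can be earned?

2460

Order all 8 blocks by rate: Compress/first 22 > Ablate/first 16 > Align/first 14 > Align/second 12 > Eval/first 11 > Ablate/second 9 > Compress/second 8 > Eval/second 2.
Compress/first (22): +30 — 125 left.
Fill Ablate first block (50 at 16) — 75 left.
Align first at 14: fill all 50 — 25 left.
Align second at 12: only 25 left, fill 25.
Total = 22×30 + 16×50 + 14×50 + 12×25 = 2460.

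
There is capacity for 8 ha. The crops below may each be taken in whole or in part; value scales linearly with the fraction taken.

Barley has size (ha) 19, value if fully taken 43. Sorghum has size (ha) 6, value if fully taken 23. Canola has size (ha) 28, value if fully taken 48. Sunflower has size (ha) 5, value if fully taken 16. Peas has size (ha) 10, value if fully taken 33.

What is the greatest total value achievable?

29.6

Best value per unit of size first: Sorghum 23/6≈3.83, Peas 33/10≈3.3, Sunflower 16/5≈3.2, Barley 43/19≈2.26, Canola 48/28≈1.71.
Sorghum: take in full, 6 ha for value 23 — 2 left.
Fill the last 2 ha with part of Peas: 2/10 of it earns 6.6.
Total value = 29.6.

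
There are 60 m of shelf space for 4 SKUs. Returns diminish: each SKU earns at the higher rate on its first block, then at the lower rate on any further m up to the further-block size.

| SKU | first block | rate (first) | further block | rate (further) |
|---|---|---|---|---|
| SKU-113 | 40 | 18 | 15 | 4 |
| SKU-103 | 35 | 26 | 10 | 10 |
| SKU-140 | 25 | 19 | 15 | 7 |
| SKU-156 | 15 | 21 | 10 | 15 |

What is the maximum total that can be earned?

Treat each block as its own option and order by rate: SKU-103/first 26 > SKU-156/first 21 > SKU-140/first 19 > SKU-113/first 18 > SKU-156/second 15 > SKU-103/second 10 > SKU-140/second 7 > SKU-113/second 4.
Fill SKU-103 first block (35 at 26) → 25 left.
SKU-156/first (21): +15 → 10 left.
SKU-140 first at 19: only 10 left, fill 10.
Total = 26×35 + 21×15 + 19×10 = 1415.

1415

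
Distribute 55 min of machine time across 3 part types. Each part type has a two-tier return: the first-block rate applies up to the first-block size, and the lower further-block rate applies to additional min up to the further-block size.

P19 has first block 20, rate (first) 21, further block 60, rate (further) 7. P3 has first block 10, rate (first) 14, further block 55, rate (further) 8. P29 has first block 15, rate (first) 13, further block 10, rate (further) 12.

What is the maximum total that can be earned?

875

Rank every tier by rate: P19/first 21 > P3/first 14 > P29/first 13 > P29/second 12 > P3/second 8 > P19/second 7.
Fill P19 first block (20 at 21) → 35 left.
Fill P3 first block (10 at 14) → 25 left.
P29 first at 13: fill all 15 → 10 left.
Fill P29 second block (10 at 12) → 0 left.
Total = 21×20 + 14×10 + 13×15 + 12×10 = 875.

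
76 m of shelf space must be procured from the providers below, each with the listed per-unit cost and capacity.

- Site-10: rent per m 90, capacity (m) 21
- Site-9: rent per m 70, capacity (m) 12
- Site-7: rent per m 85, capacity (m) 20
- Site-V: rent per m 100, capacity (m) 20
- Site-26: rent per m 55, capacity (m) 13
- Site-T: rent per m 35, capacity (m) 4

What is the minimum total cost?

Fill from the cheapest provider first.
Site-T (35): use full 4 ; 72 m to go.
Site-26 at 55: take all 13 m ; 59 still needed.
Site-9 (70): use full 12 ; 47 m to go.
Site-7 (85): use full 20 ; 27 m to go.
Site-10 at 90: take all 21 m ; 6 still needed.
Take 6 from Site-V at 100 to finish.
Cost = 4×35 + 13×55 + 12×70 + 20×85 + 21×90 + 6×100 = 5885.

5885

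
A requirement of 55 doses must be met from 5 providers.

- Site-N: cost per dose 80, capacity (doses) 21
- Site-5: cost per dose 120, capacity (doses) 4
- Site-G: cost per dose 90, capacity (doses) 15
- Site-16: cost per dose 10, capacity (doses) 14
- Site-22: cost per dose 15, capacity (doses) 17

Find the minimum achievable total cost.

Cheapest first:
Site-16 (10): use full 14 ; 41 doses to go.
Take 17 from Site-22 at 15 ; need 24 more.
Site-N at 80: take all 21 doses ; 3 still needed.
Site-G at 90: take 3 of its 15 ; requirement met.
Site-5: unused.
Cost = 14×10 + 17×15 + 21×80 + 3×90 = 2345.

2345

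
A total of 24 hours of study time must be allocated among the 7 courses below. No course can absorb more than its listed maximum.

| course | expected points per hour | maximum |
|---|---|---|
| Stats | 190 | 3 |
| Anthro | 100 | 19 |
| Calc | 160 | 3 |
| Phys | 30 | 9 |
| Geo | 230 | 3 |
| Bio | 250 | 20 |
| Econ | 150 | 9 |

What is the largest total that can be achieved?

5880

Rank by expected points per hour: Bio 250 > Geo 230 > Stats 190 > Calc 160 > Econ 150 > Anthro 100 > Phys 30.
Bio takes 20 to reach its cap of 20 — 4 left.
Geo: +3 to 3 (cap) — 1 left.
Stats: +1 (room for 3) → 1. Pool exhausted.
Total = 190×1 + 230×3 + 250×20 = 5880.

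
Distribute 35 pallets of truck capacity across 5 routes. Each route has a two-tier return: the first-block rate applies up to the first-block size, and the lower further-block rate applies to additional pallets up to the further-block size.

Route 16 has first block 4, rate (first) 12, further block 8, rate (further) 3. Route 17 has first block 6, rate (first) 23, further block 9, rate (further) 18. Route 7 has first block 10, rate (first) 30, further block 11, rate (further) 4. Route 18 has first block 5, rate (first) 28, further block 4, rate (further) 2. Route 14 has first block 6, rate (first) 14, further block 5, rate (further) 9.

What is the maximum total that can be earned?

810

Rank every tier by rate: Route 7/tier1 30 > Route 18/tier1 28 > Route 17/tier1 23 > Route 17/tier2 18 > Route 14/tier1 14 > Route 16/tier1 12 > Route 14/tier2 9 > Route 7/tier2 4 > Route 16/tier2 3 > Route 18/tier2 2.
Route 7 tier1 at 30: fill all 10 — 25 left.
Route 18/tier1 (28): +5 — 20 left.
Route 17/tier1 (23): +6 — 14 left.
Route 17 tier2 at 18: fill all 9 — 5 left.
5 remain; put them into Route 14 tier1 at 14.
Total = 30×10 + 28×5 + 23×6 + 18×9 + 14×5 = 810.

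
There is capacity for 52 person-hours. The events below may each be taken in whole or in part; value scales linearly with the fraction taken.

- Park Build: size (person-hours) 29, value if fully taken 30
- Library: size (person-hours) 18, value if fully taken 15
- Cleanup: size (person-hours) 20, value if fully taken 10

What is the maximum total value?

47.5

Rank by value-to-size ratio: Park Build 30/29≈1.03, Library 15/18≈0.833, Cleanup 10/20≈0.5.
Park Build: take in full, 29 person-hours for value 30 ; 23 left.
Library: take in full, 18 person-hours for value 15 ; 5 left.
Only 5 person-hours remain; take 5/20 of Cleanup for value 10×5/20 = 2.5.
Total value = 47.5.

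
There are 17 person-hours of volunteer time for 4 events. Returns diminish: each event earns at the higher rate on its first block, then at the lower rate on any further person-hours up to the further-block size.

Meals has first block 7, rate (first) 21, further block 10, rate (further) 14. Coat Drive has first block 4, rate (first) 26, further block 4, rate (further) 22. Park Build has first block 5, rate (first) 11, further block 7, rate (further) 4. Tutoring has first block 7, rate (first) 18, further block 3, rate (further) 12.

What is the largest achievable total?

375

Rank every tier by rate: Coat Drive/tier1 26 > Coat Drive/tier2 22 > Meals/tier1 21 > Tutoring/tier1 18 > Meals/tier2 14 > Tutoring/tier2 12 > Park Build/tier1 11 > Park Build/tier2 4.
Fill Coat Drive tier1 block (4 at 26) ; 13 left.
Fill Coat Drive tier2 block (4 at 22) ; 9 left.
Meals/tier1 (21): +7 ; 2 left.
Tutoring tier1 at 18: only 2 left, fill 2.
Total = 26×4 + 22×4 + 21×7 + 18×2 = 375.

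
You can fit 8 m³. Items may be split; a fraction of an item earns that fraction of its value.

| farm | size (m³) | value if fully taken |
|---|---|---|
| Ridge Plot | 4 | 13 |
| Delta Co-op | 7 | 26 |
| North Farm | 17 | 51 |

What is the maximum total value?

29.25

Rank by value-to-size ratio: Delta Co-op 26/7≈3.71, Ridge Plot 13/4≈3.25, North Farm 51/17≈3.
Take all of Delta Co-op (7 m³, value 26) — 1 m³ left.
Only 1 m³ remain; take 1/4 of Ridge Plot for value 13×1/4 = 3.25.
Total value = 29.25.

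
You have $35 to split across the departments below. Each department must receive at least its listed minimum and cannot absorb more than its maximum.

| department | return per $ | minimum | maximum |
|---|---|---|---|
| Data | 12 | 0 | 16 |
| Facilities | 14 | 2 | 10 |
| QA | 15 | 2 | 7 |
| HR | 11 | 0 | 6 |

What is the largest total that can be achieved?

459

Meeting every minimum uses 0+2+2+0 = 4 $, leaving 31.
Rank by return per $: QA 15 > Facilities 14 > Data 12 > HR 11.
QA: +5 to 7 (cap) → 26 left.
Give Facilities 8 more to hit its cap of 10 → 18 left.
Give Data 16 more to hit its cap of 16 → 2 left.
HR: +2 (room for 6) → 2. Pool exhausted.
Total = 12×16 + 14×10 + 15×7 + 11×2 = 459.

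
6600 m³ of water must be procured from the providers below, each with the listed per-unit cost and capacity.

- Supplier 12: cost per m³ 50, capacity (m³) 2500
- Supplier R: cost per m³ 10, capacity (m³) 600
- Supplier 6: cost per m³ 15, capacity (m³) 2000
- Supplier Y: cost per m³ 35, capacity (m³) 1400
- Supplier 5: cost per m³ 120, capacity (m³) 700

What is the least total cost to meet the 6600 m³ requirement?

222000

Use providers in increasing cost order.
Supplier R at 10: take all 600 m³ — 6000 still needed.
Supplier 6 (15): use full 2000 — 4000 m³ to go.
Supplier Y (35): use full 1400 — 2600 m³ to go.
Take 2500 from Supplier 12 at 50 — need 100 more.
Take 100 from Supplier 5 at 120 to finish.
Cost = 600×10 + 2000×15 + 1400×35 + 2500×50 + 100×120 = 222000.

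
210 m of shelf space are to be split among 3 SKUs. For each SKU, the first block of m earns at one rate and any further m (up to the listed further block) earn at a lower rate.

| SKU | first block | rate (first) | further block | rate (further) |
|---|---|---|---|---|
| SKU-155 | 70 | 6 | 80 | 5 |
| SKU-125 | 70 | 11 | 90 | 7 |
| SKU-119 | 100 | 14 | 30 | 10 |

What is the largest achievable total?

Treat each block as its own option and order by rate: SKU-119/T1 14 > SKU-125/T1 11 > SKU-119/T2 10 > SKU-125/T2 7 > SKU-155/T1 6 > SKU-155/T2 5.
Fill SKU-119 T1 block (100 at 14) ; 110 left.
SKU-125/T1 (11): +70 ; 40 left.
Fill SKU-119 T2 block (30 at 10) ; 10 left.
SKU-125 T2 at 7: only 10 left, fill 10.
Total = 14×100 + 11×70 + 10×30 + 7×10 = 2540.

2540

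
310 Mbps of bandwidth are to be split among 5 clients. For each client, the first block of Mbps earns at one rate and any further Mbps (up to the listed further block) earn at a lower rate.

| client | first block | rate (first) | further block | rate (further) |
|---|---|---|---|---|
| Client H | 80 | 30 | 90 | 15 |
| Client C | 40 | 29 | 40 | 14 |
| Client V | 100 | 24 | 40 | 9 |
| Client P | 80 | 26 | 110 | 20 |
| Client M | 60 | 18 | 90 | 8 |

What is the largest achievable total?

Order all 10 blocks by rate: Client H/T1 30 > Client C/T1 29 > Client P/T1 26 > Client V/T1 24 > Client P/T2 20 > Client M/T1 18 > Client H/T2 15 > Client C/T2 14 > Client V/T2 9 > Client M/T2 8.
Client H/T1 (30): +80 → 230 left.
Client C T1 at 29: fill all 40 → 190 left.
Fill Client P T1 block (80 at 26) → 110 left.
Client V T1 at 24: fill all 100 → 10 left.
10 remain; put them into Client P T2 at 20.
Total = 30×80 + 29×40 + 26×80 + 24×100 + 20×10 = 8240.

8240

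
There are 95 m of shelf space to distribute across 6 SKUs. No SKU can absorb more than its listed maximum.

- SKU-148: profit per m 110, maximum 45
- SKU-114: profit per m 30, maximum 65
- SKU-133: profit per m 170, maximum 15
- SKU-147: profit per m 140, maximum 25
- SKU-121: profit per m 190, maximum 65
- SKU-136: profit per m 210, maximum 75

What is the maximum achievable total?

Rank by profit per m: SKU-136 210 > SKU-121 190 > SKU-133 170 > SKU-147 140 > SKU-148 110 > SKU-114 30.
SKU-136: +75 to 75 (cap) → 20 left.
SKU-121: +20 (room for 65) → 20. Pool exhausted.
Total = 190×20 + 210×75 = 19550.

19550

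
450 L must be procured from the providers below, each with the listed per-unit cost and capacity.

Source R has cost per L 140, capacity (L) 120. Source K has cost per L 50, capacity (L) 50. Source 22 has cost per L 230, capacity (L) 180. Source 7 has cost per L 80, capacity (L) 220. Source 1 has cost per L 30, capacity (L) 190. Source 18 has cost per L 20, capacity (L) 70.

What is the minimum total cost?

Cheapest first:
Source 18 at 20: take all 70 L → 380 still needed.
Take 190 from Source 1 at 30 → need 190 more.
Source K (50): use full 50 → 140 L to go.
Source 7 (80): take the remaining 140 → done.
Source R, Source 22: unused.
Cost = 70×20 + 190×30 + 50×50 + 140×80 = 20800.

20800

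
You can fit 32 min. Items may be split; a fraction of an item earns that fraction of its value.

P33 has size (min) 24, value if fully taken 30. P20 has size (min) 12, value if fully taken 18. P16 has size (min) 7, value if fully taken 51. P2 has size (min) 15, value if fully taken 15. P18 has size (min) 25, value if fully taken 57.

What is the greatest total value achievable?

108

Sort by value density: P16 51/7≈7.29, P18 57/25≈2.28, P20 18/12≈1.5, P33 30/24≈1.25, P2 15/15≈1.
All 7 min of P16 fit (value 51) → 25 remain.
Take all of P18 (25 min, value 57) → 0 min left.
Total value = 108.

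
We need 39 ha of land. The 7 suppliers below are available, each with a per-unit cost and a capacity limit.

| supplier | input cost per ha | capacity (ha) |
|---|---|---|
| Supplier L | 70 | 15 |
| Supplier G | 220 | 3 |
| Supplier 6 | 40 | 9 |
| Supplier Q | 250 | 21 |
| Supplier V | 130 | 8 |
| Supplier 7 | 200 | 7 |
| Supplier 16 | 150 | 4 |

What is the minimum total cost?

3650

Fill from the cheapest supplier first.
Supplier 6 (40): use full 9 — 30 ha to go.
Supplier L (70): use full 15 — 15 ha to go.
Take 8 from Supplier V at 130 — need 7 more.
Supplier 16 at 150: take all 4 ha — 3 still needed.
Supplier 7 (200): take the remaining 3 — done.
Supplier G, Supplier Q: unused.
Cost = 9×40 + 15×70 + 8×130 + 4×150 + 3×200 = 3650.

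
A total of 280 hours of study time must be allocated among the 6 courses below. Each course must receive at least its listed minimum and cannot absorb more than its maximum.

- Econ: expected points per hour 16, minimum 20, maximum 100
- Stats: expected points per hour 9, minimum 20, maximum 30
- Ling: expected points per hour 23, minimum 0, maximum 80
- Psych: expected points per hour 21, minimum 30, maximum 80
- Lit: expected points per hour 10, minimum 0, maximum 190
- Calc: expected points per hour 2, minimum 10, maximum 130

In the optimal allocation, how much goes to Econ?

Meeting every minimum uses 20+20+0+30+0+10 = 80 hours, leaving 200.
Highest expected points per hour first: Ling 23 > Psych 21 > Econ 16 > Lit 10 > Stats 9 > Calc 2.
Ling: +80 to 80 (cap) — 120 left.
Psych takes 50 more to reach its cap of 80 — 70 left.
Econ: +70 (room for 80) → 90. Pool exhausted.

90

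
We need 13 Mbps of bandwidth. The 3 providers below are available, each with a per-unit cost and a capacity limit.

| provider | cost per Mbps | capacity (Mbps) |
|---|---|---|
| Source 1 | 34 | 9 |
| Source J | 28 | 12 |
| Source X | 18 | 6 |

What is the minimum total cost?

Cheapest first:
Take 6 from Source X at 18 → need 7 more.
Source J at 28: take 7 of its 12 → requirement met.
Source 1: unused.
Cost = 6×18 + 7×28 = 304.

304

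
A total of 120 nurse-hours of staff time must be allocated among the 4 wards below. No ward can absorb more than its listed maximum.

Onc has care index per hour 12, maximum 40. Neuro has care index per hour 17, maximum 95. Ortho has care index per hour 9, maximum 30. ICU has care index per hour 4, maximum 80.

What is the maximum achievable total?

Highest care index per hour first: Neuro 17 > Onc 12 > Ortho 9 > ICU 4.
Neuro: +95 to 95 (cap) — 25 left.
Onc has room for 40 but only 25 remain, so it gets 25.
Total = 12×25 + 17×95 = 1915.

1915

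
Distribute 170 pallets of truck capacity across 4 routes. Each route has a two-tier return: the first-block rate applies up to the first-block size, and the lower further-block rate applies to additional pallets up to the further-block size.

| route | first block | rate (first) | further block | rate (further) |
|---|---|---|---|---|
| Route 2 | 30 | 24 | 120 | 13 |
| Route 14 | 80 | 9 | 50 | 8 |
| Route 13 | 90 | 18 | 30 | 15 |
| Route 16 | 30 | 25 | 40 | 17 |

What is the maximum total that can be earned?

Rank every tier by rate: Route 16/tier1 25 > Route 2/tier1 24 > Route 13/tier1 18 > Route 16/tier2 17 > Route 13/tier2 15 > Route 2/tier2 13 > Route 14/tier1 9 > Route 14/tier2 8.
Route 16 tier1 at 25: fill all 30 — 140 left.
Route 2 tier1 at 24: fill all 30 — 110 left.
Route 13/tier1 (18): +90 — 20 left.
Route 16/tier2: +20 of 40 at 17; pool empty.
Total = 25×30 + 24×30 + 18×90 + 17×20 = 3430.

3430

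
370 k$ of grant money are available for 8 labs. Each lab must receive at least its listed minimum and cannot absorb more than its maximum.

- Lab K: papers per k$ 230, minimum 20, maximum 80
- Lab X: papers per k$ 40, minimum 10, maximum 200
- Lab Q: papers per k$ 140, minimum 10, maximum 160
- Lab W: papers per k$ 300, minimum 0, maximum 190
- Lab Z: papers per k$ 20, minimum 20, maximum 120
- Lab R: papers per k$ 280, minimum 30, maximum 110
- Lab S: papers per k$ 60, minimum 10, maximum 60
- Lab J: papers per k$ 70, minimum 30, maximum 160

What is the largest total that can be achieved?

88900

Meeting every minimum uses 20+10+10+0+20+30+10+30 = 130 k$, leaving 240.
Rank by papers per k$: Lab W 300 > Lab R 280 > Lab K 230 > Lab Q 140 > Lab J 70 > Lab S 60 > Lab X 40 > Lab Z 20.
Give Lab W 190 more to hit its cap of 190 — 50 left.
Only 50 left; Lab R takes them to reach 80.
Total = 230×20 + 40×10 + 140×10 + 300×190 + 20×20 + 280×80 + 60×10 + 70×30 = 88900.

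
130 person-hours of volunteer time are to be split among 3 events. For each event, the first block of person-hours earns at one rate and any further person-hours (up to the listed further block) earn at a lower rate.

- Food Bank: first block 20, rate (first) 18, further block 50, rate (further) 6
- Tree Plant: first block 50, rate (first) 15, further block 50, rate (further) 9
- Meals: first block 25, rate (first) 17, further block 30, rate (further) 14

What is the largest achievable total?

Rank every tier by rate: Food Bank/tier1 18 > Meals/tier1 17 > Tree Plant/tier1 15 > Meals/tier2 14 > Tree Plant/tier2 9 > Food Bank/tier2 6.
Fill Food Bank tier1 block (20 at 18) → 110 left.
Meals/tier1 (17): +25 → 85 left.
Tree Plant/tier1 (15): +50 → 35 left.
Meals/tier2 (14): +30 → 5 left.
Tree Plant tier2 at 9: only 5 left, fill 5.
Total = 18×20 + 17×25 + 15×50 + 14×30 + 9×5 = 2000.

2000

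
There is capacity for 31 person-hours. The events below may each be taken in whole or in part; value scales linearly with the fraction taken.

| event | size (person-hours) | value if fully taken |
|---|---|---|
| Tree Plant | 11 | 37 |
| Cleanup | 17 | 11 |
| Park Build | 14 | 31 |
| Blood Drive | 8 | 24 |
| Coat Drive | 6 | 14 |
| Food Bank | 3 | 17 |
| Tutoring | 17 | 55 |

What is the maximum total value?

Rank by value-to-size ratio: Food Bank 17/3≈5.67, Tree Plant 37/11≈3.36, Tutoring 55/17≈3.24, Blood Drive 24/8≈3, Coat Drive 14/6≈2.33, Park Build 31/14≈2.21, Cleanup 11/17≈0.647.
Food Bank: take in full, 3 person-hours for value 17 — 28 left.
Take all of Tree Plant (11 person-hours, value 37) — 17 person-hours left.
Tutoring: take in full, 17 person-hours for value 55 — 0 left.
Total value = 109.

109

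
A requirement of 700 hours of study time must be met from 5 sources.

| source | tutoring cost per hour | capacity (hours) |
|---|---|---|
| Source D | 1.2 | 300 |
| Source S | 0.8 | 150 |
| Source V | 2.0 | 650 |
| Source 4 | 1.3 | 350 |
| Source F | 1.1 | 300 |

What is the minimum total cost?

Fill from the cheapest source first.
Source S (0.8): use full 150 — 550 hours to go.
Source F (1.1): use full 300 — 250 hours to go.
Source D (1.2): take the remaining 250 — done.
Source 4, Source V: unused.
Cost = 150×0.8 + 300×1.1 + 250×1.2 = 750.

750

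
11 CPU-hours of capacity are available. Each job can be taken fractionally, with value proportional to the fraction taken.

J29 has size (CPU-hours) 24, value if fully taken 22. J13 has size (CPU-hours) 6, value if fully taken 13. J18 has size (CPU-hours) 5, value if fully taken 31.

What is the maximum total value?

Best value per unit of size first: J18 31/5≈6.2, J13 13/6≈2.17, J29 22/24≈0.917.
J18: take in full, 5 CPU-hours for value 31 — 6 left.
J13: take in full, 6 CPU-hours for value 13 — 0 left.
Total value = 44.

44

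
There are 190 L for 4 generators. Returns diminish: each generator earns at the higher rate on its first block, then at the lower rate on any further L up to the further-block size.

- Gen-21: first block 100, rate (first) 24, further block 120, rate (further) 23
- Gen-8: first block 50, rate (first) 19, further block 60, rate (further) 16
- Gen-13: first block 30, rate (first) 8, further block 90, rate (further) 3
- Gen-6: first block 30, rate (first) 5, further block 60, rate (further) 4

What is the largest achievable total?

Order all 8 blocks by rate: Gen-21/first 24 > Gen-21/second 23 > Gen-8/first 19 > Gen-8/second 16 > Gen-13/first 8 > Gen-6/first 5 > Gen-6/second 4 > Gen-13/second 3.
Gen-21/first (24): +100 → 90 left.
90 remain; put them into Gen-21 second at 23.
Total = 24×100 + 23×90 = 4470.

4470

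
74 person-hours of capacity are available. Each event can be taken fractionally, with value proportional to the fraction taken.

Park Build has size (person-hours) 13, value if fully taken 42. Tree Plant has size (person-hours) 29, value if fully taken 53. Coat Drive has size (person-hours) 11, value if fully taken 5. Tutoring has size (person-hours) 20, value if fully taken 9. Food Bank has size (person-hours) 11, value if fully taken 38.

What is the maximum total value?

Best value per unit of size first: Food Bank 38/11≈3.45, Park Build 42/13≈3.23, Tree Plant 53/29≈1.83, Coat Drive 5/11≈0.455, Tutoring 9/20≈0.45.
Take all of Food Bank (11 person-hours, value 38) → 63 person-hours left.
Park Build: take in full, 13 person-hours for value 42 → 50 left.
Take all of Tree Plant (29 person-hours, value 53) → 21 person-hours left.
Coat Drive: take in full, 11 person-hours for value 5 → 10 left.
Fill the last 10 person-hours with part of Tutoring: 10/20 of it earns 4.5.
Total value = 142.5.

142.5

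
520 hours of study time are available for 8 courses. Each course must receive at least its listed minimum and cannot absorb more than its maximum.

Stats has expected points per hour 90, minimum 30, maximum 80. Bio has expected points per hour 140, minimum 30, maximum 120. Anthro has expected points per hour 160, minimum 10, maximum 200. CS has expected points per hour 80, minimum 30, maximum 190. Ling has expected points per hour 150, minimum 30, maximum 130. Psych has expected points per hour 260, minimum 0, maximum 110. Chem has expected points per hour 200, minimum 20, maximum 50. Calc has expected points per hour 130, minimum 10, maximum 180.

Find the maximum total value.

Meeting every minimum uses 30+30+10+30+30+0+20+10 = 160 hours, leaving 360.
Highest expected points per hour first: Psych 260 > Chem 200 > Anthro 160 > Ling 150 > Bio 140 > Calc 130 > Stats 90 > CS 80.
Psych takes 110 more to reach its cap of 110 → 250 left.
Chem: +30 to 50 (cap) → 220 left.
Give Anthro 190 more to hit its cap of 200 → 30 left.
Ling: +30 (room for 100) → 60. Pool exhausted.
Total = 90×30 + 140×30 + 160×200 + 80×30 + 150×60 + 260×110 + 200×50 + 130×10 = 90200.

90200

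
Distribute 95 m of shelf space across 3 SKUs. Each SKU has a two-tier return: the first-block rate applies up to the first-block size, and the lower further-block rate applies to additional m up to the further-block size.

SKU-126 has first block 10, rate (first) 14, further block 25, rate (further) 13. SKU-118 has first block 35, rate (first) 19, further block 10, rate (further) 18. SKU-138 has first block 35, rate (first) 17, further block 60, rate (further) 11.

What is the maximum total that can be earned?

Rank every tier by rate: SKU-118/first 19 > SKU-118/second 18 > SKU-138/first 17 > SKU-126/first 14 > SKU-126/second 13 > SKU-138/second 11.
SKU-118/first (19): +35 → 60 left.
SKU-118/second (18): +10 → 50 left.
SKU-138 first at 17: fill all 35 → 15 left.
SKU-126/first (14): +10 → 5 left.
SKU-126 second at 13: only 5 left, fill 5.
Total = 19×35 + 18×10 + 17×35 + 14×10 + 13×5 = 1645.

1645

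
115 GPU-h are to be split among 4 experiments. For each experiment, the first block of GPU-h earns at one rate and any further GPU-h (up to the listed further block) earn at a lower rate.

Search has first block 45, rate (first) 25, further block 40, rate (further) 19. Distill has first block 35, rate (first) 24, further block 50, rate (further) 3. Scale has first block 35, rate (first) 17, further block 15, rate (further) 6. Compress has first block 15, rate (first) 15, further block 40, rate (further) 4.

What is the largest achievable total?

Order all 8 blocks by rate: Search/tier1 25 > Distill/tier1 24 > Search/tier2 19 > Scale/tier1 17 > Compress/tier1 15 > Scale/tier2 6 > Compress/tier2 4 > Distill/tier2 3.
Fill Search tier1 block (45 at 25) → 70 left.
Distill/tier1 (24): +35 → 35 left.
Search/tier2: +35 of 40 at 19; pool empty.
Total = 25×45 + 24×35 + 19×35 = 2630.

2630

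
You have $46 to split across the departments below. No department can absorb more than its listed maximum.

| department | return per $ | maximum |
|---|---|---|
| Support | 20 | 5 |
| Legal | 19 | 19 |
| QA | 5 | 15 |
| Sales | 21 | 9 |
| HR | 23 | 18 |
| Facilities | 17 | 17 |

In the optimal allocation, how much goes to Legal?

14

Order the departments by return per $: HR 23 > Sales 21 > Support 20 > Legal 19 > Facilities 17 > QA 5.
HR: +18 to 18 (cap) → 28 left.
Give Sales 9 to hit its cap of 9 → 19 left.
Give Support 5 to hit its cap of 5 → 14 left.
Legal: +14 (room for 19) → 14. Pool exhausted.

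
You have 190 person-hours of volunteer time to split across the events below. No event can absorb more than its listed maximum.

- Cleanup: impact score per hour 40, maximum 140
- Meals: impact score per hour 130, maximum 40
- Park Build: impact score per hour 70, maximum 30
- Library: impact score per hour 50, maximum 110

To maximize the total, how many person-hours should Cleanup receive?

10

Highest impact score per hour first: Meals 130 > Park Build 70 > Library 50 > Cleanup 40.
Meals: +40 to 40 (cap) ; 150 left.
Give Park Build 30 to hit its cap of 30 ; 120 left.
Library takes 110 to reach its cap of 110 ; 10 left.
Cleanup: +10 (room for 140) → 10. Pool exhausted.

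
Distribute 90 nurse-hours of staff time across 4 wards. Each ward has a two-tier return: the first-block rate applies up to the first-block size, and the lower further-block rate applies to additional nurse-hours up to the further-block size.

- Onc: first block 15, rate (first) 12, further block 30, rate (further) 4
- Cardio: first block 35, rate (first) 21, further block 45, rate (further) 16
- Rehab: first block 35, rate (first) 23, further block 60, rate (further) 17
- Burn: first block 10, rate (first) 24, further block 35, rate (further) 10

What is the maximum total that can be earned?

Rank every tier by rate: Burn/T1 24 > Rehab/T1 23 > Cardio/T1 21 > Rehab/T2 17 > Cardio/T2 16 > Onc/T1 12 > Burn/T2 10 > Onc/T2 4.
Burn/T1 (24): +10 → 80 left.
Rehab/T1 (23): +35 → 45 left.
Cardio T1 at 21: fill all 35 → 10 left.
10 remain; put them into Rehab T2 at 17.
Total = 24×10 + 23×35 + 21×35 + 17×10 = 1950.

1950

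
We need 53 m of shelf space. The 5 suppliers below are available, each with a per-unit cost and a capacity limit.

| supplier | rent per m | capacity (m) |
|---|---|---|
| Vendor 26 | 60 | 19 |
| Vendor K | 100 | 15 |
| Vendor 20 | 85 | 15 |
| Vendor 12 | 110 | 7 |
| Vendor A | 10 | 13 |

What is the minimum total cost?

Fill from the cheapest supplier first.
Vendor A at 10: take all 13 m → 40 still needed.
Vendor 26 at 60: take all 19 m → 21 still needed.
Take 15 from Vendor 20 at 85 → need 6 more.
Vendor K (100): take the remaining 6 → done.
Vendor 12: unused.
Cost = 13×10 + 19×60 + 15×85 + 6×100 = 3145.

3145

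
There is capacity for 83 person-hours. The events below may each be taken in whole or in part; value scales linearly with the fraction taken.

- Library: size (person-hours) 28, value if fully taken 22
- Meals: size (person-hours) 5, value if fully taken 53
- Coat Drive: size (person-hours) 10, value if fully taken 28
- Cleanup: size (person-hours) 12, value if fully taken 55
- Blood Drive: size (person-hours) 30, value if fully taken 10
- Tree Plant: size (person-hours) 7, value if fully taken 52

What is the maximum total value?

217

Best value per unit of size first: Meals 53/5≈10.6, Tree Plant 52/7≈7.43, Cleanup 55/12≈4.58, Coat Drive 28/10≈2.8, Library 22/28≈0.786, Blood Drive 10/30≈0.333.
All 5 person-hours of Meals fit (value 53) — 78 remain.
All 7 person-hours of Tree Plant fit (value 52) — 71 remain.
All 12 person-hours of Cleanup fit (value 55) — 59 remain.
All 10 person-hours of Coat Drive fit (value 28) — 49 remain.
Library: take in full, 28 person-hours for value 22 — 21 left.
Only 21 person-hours remain; take 21/30 of Blood Drive for value 10×21/30 = 7.
Total value = 217.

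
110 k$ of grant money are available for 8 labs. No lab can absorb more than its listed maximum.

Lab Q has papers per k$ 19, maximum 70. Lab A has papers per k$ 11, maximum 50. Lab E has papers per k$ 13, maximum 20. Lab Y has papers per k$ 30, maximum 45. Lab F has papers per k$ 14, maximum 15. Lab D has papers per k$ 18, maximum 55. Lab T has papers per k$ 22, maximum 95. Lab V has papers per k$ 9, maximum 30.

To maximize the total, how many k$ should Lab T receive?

65

Order the labs by papers per k$: Lab Y 30 > Lab T 22 > Lab Q 19 > Lab D 18 > Lab F 14 > Lab E 13 > Lab A 11 > Lab V 9.
Lab Y takes 45 to reach its cap of 45 — 65 left.
Lab T has room for 95 but only 65 remain, so it gets 65.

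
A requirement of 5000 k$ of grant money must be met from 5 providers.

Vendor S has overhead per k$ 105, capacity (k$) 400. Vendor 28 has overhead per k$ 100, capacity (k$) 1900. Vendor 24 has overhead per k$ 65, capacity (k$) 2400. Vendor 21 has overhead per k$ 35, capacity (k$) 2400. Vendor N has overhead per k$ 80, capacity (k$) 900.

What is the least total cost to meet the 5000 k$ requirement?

Cheapest first:
Take 2400 from Vendor 21 at 35 — need 2600 more.
Vendor 24 (65): use full 2400 — 200 k$ to go.
Take 200 from Vendor N at 80 to finish.
Vendor 28, Vendor S: unused.
Cost = 2400×35 + 2400×65 + 200×80 = 256000.

256000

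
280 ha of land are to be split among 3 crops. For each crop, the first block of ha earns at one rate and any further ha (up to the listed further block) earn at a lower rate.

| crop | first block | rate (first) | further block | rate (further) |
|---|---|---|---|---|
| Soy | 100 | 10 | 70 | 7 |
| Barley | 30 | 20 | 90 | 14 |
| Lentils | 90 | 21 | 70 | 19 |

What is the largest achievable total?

Order all 6 blocks by rate: Lentils/tier1 21 > Barley/tier1 20 > Lentils/tier2 19 > Barley/tier2 14 > Soy/tier1 10 > Soy/tier2 7.
Lentils tier1 at 21: fill all 90 ; 190 left.
Barley/tier1 (20): +30 ; 160 left.
Lentils tier2 at 19: fill all 70 ; 90 left.
Barley tier2 at 14: fill all 90 ; 0 left.
Total = 21×90 + 20×30 + 19×70 + 14×90 = 5080.

5080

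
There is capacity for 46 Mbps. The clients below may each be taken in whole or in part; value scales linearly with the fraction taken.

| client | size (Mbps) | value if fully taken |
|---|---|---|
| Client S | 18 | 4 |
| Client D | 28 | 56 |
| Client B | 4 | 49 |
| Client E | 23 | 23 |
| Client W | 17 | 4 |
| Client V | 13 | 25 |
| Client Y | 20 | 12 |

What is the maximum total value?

Rank by value-to-size ratio: Client B 49/4≈12.2, Client D 56/28≈2, Client V 25/13≈1.92, Client E 23/23≈1, Client Y 12/20≈0.6, Client W 4/17≈0.235, Client S 4/18≈0.222.
Take all of Client B (4 Mbps, value 49) → 42 Mbps left.
Client D: take in full, 28 Mbps for value 56 → 14 left.
All 13 Mbps of Client V fit (value 25) → 1 remain.
Fill the last 1 Mbps with part of Client E: 1/23 of it earns 1.
Total value = 131.

131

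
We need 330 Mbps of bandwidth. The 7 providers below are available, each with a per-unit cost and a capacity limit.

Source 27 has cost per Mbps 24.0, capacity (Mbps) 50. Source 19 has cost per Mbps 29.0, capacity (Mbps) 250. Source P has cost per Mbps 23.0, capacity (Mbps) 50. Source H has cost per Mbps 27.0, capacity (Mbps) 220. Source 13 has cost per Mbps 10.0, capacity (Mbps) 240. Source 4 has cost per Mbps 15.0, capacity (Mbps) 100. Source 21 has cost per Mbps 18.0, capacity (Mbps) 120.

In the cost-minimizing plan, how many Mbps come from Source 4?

90

Fill from the cheapest provider first.
Take 240 from Source 13 at 10.0 → need 90 more.
Source 4 at 15.0: take 90 of its 100 → requirement met.
Source 21, Source P, Source 27, Source H, Source 19: unused.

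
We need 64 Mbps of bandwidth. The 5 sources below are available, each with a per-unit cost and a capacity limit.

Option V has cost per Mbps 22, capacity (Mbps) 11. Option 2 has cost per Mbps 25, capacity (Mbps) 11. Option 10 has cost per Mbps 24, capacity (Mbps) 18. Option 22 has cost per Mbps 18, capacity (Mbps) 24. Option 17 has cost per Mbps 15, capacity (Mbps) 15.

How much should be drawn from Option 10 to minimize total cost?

Use sources in increasing cost order.
Option 17 at 15: take all 15 Mbps — 49 still needed.
Option 22 at 18: take all 24 Mbps — 25 still needed.
Take 11 from Option V at 22 — need 14 more.
Option 10 at 24: take 14 of its 18 — requirement met.
Option 2: unused.

14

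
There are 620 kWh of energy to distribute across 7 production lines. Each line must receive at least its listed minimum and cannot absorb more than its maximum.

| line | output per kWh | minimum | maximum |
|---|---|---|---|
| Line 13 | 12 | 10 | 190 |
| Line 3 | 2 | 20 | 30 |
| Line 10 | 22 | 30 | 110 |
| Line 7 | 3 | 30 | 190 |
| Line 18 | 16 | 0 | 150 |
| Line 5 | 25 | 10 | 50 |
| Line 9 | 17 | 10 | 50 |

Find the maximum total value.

Meeting every minimum uses 10+20+30+30+0+10+10 = 110 kWh, leaving 510.
Order the production lines by output per kWh: Line 5 25 > Line 10 22 > Line 9 17 > Line 18 16 > Line 13 12 > Line 7 3 > Line 3 2.
Give Line 5 40 more to hit its cap of 50 ; 470 left.
Line 10: +80 to 110 (cap) ; 390 left.
Line 9 takes 40 more to reach its cap of 50 ; 350 left.
Line 18 takes 150 more to reach its cap of 150 ; 200 left.
Give Line 13 180 more to hit its cap of 190 ; 20 left.
Only 20 left; Line 7 takes them to reach 50.
Total = 12×190 + 2×20 + 22×110 + 3×50 + 16×150 + 25×50 + 17×50 = 9390.

9390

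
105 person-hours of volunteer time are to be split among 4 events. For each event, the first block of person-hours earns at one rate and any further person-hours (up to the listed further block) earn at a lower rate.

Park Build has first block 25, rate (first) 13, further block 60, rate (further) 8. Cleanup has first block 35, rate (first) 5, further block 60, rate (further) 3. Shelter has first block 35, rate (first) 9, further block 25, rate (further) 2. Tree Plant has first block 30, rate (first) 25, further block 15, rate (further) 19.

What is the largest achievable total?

1675

Treat each block as its own option and order by rate: Tree Plant/T1 25 > Tree Plant/T2 19 > Park Build/T1 13 > Shelter/T1 9 > Park Build/T2 8 > Cleanup/T1 5 > Cleanup/T2 3 > Shelter/T2 2.
Fill Tree Plant T1 block (30 at 25) ; 75 left.
Fill Tree Plant T2 block (15 at 19) ; 60 left.
Park Build T1 at 13: fill all 25 ; 35 left.
Shelter T1 at 9: fill all 35 ; 0 left.
Total = 25×30 + 19×15 + 13×25 + 9×35 = 1675.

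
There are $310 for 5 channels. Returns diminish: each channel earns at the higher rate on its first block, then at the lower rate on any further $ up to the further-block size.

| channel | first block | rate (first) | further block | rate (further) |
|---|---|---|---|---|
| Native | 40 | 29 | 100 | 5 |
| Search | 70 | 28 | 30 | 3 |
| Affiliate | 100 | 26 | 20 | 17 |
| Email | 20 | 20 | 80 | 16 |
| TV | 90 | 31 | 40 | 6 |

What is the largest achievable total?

8710

Order all 10 blocks by rate: TV/tier1 31 > Native/tier1 29 > Search/tier1 28 > Affiliate/tier1 26 > Email/tier1 20 > Affiliate/tier2 17 > Email/tier2 16 > TV/tier2 6 > Native/tier2 5 > Search/tier2 3.
TV tier1 at 31: fill all 90 ; 220 left.
Native/tier1 (29): +40 ; 180 left.
Search tier1 at 28: fill all 70 ; 110 left.
Affiliate/tier1 (26): +100 ; 10 left.
Email/tier1: +10 of 20 at 20; pool empty.
Total = 31×90 + 29×40 + 28×70 + 26×100 + 20×10 = 8710.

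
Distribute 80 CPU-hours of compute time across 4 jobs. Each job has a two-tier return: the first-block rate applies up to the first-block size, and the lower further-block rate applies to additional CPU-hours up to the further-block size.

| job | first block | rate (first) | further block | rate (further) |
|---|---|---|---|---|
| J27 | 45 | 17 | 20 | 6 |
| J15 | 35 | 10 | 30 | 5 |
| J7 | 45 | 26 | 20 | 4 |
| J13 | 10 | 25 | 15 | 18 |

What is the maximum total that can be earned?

1860

Order all 8 blocks by rate: J7/first 26 > J13/first 25 > J13/second 18 > J27/first 17 > J15/first 10 > J27/second 6 > J15/second 5 > J7/second 4.
J7/first (26): +45 ; 35 left.
J13 first at 25: fill all 10 ; 25 left.
Fill J13 second block (15 at 18) ; 10 left.
J27 first at 17: only 10 left, fill 10.
Total = 26×45 + 25×10 + 18×15 + 17×10 = 1860.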